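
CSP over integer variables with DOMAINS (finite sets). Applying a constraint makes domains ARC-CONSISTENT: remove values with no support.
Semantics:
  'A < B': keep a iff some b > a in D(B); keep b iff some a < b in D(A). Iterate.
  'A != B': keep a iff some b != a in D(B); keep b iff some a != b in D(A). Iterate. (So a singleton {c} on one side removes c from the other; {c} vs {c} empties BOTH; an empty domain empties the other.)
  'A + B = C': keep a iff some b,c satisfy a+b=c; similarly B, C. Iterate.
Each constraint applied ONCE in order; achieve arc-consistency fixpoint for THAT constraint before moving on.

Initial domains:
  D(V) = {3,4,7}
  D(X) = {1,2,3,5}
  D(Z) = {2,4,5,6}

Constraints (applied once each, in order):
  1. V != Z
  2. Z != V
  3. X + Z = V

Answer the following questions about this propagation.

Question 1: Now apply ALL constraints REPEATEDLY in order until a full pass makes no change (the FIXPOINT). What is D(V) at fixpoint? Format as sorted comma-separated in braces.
pass 0 (initial): D(V)={3,4,7}
pass 1: no change
Fixpoint after 1 passes: D(V) = {3,4,7}

Answer: {3,4,7}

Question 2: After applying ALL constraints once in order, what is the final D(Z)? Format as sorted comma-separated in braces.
Constraint 1 (V != Z) on D(V)={3,4,7} D(Z)={2,4,5,6}: no change
Constraint 2 (Z != V) on D(Z)={2,4,5,6} D(V)={3,4,7}: no change
Constraint 3 (X + Z = V) on D(X)={1,2,3,5} D(Z)={2,4,5,6} D(V)={3,4,7}: no change
So after all 3 constraints: D(Z) = {2,4,5,6}

Answer: {2,4,5,6}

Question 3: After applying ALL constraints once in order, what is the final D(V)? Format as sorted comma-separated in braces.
Constraint 1 (V != Z) on D(V)={3,4,7} D(Z)={2,4,5,6}: no change
Constraint 2 (Z != V) on D(Z)={2,4,5,6} D(V)={3,4,7}: no change
Constraint 3 (X + Z = V) on D(X)={1,2,3,5} D(Z)={2,4,5,6} D(V)={3,4,7}: no change
So after all 3 constraints: D(V) = {3,4,7}

Answer: {3,4,7}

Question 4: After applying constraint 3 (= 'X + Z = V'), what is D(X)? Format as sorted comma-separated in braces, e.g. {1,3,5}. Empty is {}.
Answer: {1,2,3,5}

Derivation:
Constraint 1 (V != Z) on D(V)={3,4,7} D(Z)={2,4,5,6}: no change
Constraint 2 (Z != V) on D(Z)={2,4,5,6} D(V)={3,4,7}: no change
Constraint 3 (X + Z = V) on D(X)={1,2,3,5} D(Z)={2,4,5,6} D(V)={3,4,7}: no change
So after constraint 3: D(X) = {1,2,3,5}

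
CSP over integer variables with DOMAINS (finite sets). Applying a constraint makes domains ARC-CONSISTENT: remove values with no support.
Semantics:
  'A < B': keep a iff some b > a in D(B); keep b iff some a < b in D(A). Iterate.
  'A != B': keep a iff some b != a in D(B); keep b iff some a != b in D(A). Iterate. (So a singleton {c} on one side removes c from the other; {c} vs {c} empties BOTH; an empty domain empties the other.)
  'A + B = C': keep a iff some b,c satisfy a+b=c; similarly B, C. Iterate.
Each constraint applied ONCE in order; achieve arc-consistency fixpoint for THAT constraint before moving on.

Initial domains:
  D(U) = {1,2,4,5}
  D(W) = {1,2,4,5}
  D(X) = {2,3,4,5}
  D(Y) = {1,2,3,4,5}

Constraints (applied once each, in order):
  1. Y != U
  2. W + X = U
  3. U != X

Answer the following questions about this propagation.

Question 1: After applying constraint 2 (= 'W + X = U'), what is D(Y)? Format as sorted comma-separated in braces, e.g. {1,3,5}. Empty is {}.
Answer: {1,2,3,4,5}

Derivation:
Constraint 1 (Y != U) on D(Y)={1,2,3,4,5} D(U)={1,2,4,5}: no change
Constraint 2 (W + X = U) on D(W)={1,2,4,5} D(X)={2,3,4,5} D(U)={1,2,4,5}: W {1,2,4,5}->{1,2}; X {2,3,4,5}->{2,3,4}; U {1,2,4,5}->{4,5}
So after constraint 2: D(Y) = {1,2,3,4,5}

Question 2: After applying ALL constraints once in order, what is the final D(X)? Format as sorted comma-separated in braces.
Answer: {2,3,4}

Derivation:
Constraint 1 (Y != U) on D(Y)={1,2,3,4,5} D(U)={1,2,4,5}: no change
Constraint 2 (W + X = U) on D(W)={1,2,4,5} D(X)={2,3,4,5} D(U)={1,2,4,5}: W {1,2,4,5}->{1,2}; X {2,3,4,5}->{2,3,4}; U {1,2,4,5}->{4,5}
Constraint 3 (U != X) on D(U)={4,5} D(X)={2,3,4}: no change
So after all 3 constraints: D(X) = {2,3,4}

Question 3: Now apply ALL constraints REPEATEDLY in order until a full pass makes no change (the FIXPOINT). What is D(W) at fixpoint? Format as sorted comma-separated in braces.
pass 0 (initial): D(W)={1,2,4,5}
pass 1: U {1,2,4,5}->{4,5}; W {1,2,4,5}->{1,2}; X {2,3,4,5}->{2,3,4}
pass 2: no change
Fixpoint after 2 passes: D(W) = {1,2}

Answer: {1,2}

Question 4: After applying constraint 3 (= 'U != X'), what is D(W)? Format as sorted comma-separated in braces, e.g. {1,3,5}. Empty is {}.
Answer: {1,2}

Derivation:
Constraint 1 (Y != U) on D(Y)={1,2,3,4,5} D(U)={1,2,4,5}: no change
Constraint 2 (W + X = U) on D(W)={1,2,4,5} D(X)={2,3,4,5} D(U)={1,2,4,5}: W {1,2,4,5}->{1,2}; X {2,3,4,5}->{2,3,4}; U {1,2,4,5}->{4,5}
Constraint 3 (U != X) on D(U)={4,5} D(X)={2,3,4}: no change
So after constraint 3: D(W) = {1,2}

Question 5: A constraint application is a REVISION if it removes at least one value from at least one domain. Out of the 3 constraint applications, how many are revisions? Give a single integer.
Constraint 1 (Y != U) on D(Y)={1,2,3,4,5} D(U)={1,2,4,5}: no change => not a revision
Constraint 2 (W + X = U) on D(W)={1,2,4,5} D(X)={2,3,4,5} D(U)={1,2,4,5}: W {1,2,4,5}->{1,2}; X {2,3,4,5}->{2,3,4}; U {1,2,4,5}->{4,5} => REVISION
Constraint 3 (U != X) on D(U)={4,5} D(X)={2,3,4}: no change => not a revision
Total revisions = 1

Answer: 1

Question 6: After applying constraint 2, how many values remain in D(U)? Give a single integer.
Constraint 1 (Y != U) on D(Y)={1,2,3,4,5} D(U)={1,2,4,5}: no change
Constraint 2 (W + X = U) on D(W)={1,2,4,5} D(X)={2,3,4,5} D(U)={1,2,4,5}: W {1,2,4,5}->{1,2}; X {2,3,4,5}->{2,3,4}; U {1,2,4,5}->{4,5}
So after constraint 2: D(U)={4,5}, size = 2

Answer: 2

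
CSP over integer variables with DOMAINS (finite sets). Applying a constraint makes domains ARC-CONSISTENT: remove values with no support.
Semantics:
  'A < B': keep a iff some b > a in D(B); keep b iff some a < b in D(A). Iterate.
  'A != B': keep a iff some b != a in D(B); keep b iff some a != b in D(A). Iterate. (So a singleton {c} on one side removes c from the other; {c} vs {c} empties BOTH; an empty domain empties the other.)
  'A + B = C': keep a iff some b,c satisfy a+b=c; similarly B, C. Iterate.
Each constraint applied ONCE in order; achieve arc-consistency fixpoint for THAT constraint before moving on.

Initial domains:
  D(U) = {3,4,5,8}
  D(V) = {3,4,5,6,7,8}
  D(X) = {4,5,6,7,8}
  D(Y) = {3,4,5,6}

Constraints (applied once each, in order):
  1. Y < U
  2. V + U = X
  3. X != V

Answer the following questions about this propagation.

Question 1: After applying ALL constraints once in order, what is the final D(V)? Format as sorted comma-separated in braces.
Answer: {3,4}

Derivation:
Constraint 1 (Y < U) on D(Y)={3,4,5,6} D(U)={3,4,5,8}: U {3,4,5,8}->{4,5,8}
Constraint 2 (V + U = X) on D(V)={3,4,5,6,7,8} D(U)={4,5,8} D(X)={4,5,6,7,8}: V {3,4,5,6,7,8}->{3,4}; U {4,5,8}->{4,5}; X {4,5,6,7,8}->{7,8}
Constraint 3 (X != V) on D(X)={7,8} D(V)={3,4}: no change
So after all 3 constraints: D(V) = {3,4}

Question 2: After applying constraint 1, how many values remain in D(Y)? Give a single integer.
Answer: 4

Derivation:
Constraint 1 (Y < U) on D(Y)={3,4,5,6} D(U)={3,4,5,8}: U {3,4,5,8}->{4,5,8}
So after constraint 1: D(Y)={3,4,5,6}, size = 4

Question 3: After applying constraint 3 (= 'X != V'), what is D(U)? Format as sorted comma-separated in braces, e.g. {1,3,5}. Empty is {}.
Constraint 1 (Y < U) on D(Y)={3,4,5,6} D(U)={3,4,5,8}: U {3,4,5,8}->{4,5,8}
Constraint 2 (V + U = X) on D(V)={3,4,5,6,7,8} D(U)={4,5,8} D(X)={4,5,6,7,8}: V {3,4,5,6,7,8}->{3,4}; U {4,5,8}->{4,5}; X {4,5,6,7,8}->{7,8}
Constraint 3 (X != V) on D(X)={7,8} D(V)={3,4}: no change
So after constraint 3: D(U) = {4,5}

Answer: {4,5}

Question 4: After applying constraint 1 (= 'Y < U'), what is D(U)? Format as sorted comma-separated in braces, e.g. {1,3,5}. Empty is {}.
Constraint 1 (Y < U) on D(Y)={3,4,5,6} D(U)={3,4,5,8}: U {3,4,5,8}->{4,5,8}
So after constraint 1: D(U) = {4,5,8}

Answer: {4,5,8}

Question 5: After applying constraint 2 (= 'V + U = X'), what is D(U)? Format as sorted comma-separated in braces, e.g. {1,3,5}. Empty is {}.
Constraint 1 (Y < U) on D(Y)={3,4,5,6} D(U)={3,4,5,8}: U {3,4,5,8}->{4,5,8}
Constraint 2 (V + U = X) on D(V)={3,4,5,6,7,8} D(U)={4,5,8} D(X)={4,5,6,7,8}: V {3,4,5,6,7,8}->{3,4}; U {4,5,8}->{4,5}; X {4,5,6,7,8}->{7,8}
So after constraint 2: D(U) = {4,5}

Answer: {4,5}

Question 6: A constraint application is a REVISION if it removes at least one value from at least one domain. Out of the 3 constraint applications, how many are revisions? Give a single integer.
Answer: 2

Derivation:
Constraint 1 (Y < U) on D(Y)={3,4,5,6} D(U)={3,4,5,8}: U {3,4,5,8}->{4,5,8} => REVISION
Constraint 2 (V + U = X) on D(V)={3,4,5,6,7,8} D(U)={4,5,8} D(X)={4,5,6,7,8}: V {3,4,5,6,7,8}->{3,4}; U {4,5,8}->{4,5}; X {4,5,6,7,8}->{7,8} => REVISION
Constraint 3 (X != V) on D(X)={7,8} D(V)={3,4}: no change => not a revision
Total revisions = 2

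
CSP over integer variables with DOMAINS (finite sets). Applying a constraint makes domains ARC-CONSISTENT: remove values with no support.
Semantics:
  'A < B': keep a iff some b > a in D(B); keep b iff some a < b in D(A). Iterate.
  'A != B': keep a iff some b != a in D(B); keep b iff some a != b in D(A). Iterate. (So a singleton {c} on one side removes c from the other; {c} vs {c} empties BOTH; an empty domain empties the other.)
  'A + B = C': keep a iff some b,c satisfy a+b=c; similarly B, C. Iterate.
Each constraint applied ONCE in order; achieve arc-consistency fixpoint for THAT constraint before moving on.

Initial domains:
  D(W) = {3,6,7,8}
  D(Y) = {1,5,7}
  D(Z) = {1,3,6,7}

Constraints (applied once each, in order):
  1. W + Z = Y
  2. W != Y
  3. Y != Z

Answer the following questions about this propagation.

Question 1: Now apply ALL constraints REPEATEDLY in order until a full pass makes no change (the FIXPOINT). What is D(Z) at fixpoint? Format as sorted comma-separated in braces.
pass 0 (initial): D(Z)={1,3,6,7}
pass 1: W {3,6,7,8}->{6}; Y {1,5,7}->{7}; Z {1,3,6,7}->{1}
pass 2: no change
Fixpoint after 2 passes: D(Z) = {1}

Answer: {1}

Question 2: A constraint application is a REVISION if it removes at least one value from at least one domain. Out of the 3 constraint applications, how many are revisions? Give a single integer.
Constraint 1 (W + Z = Y) on D(W)={3,6,7,8} D(Z)={1,3,6,7} D(Y)={1,5,7}: W {3,6,7,8}->{6}; Z {1,3,6,7}->{1}; Y {1,5,7}->{7} => REVISION
Constraint 2 (W != Y) on D(W)={6} D(Y)={7}: no change => not a revision
Constraint 3 (Y != Z) on D(Y)={7} D(Z)={1}: no change => not a revision
Total revisions = 1

Answer: 1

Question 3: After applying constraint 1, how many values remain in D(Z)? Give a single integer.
Constraint 1 (W + Z = Y) on D(W)={3,6,7,8} D(Z)={1,3,6,7} D(Y)={1,5,7}: W {3,6,7,8}->{6}; Z {1,3,6,7}->{1}; Y {1,5,7}->{7}
So after constraint 1: D(Z)={1}, size = 1

Answer: 1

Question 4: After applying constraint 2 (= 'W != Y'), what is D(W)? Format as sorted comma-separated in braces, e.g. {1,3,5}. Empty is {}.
Constraint 1 (W + Z = Y) on D(W)={3,6,7,8} D(Z)={1,3,6,7} D(Y)={1,5,7}: W {3,6,7,8}->{6}; Z {1,3,6,7}->{1}; Y {1,5,7}->{7}
Constraint 2 (W != Y) on D(W)={6} D(Y)={7}: no change
So after constraint 2: D(W) = {6}

Answer: {6}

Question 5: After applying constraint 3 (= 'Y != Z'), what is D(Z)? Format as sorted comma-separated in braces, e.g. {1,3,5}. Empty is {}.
Answer: {1}

Derivation:
Constraint 1 (W + Z = Y) on D(W)={3,6,7,8} D(Z)={1,3,6,7} D(Y)={1,5,7}: W {3,6,7,8}->{6}; Z {1,3,6,7}->{1}; Y {1,5,7}->{7}
Constraint 2 (W != Y) on D(W)={6} D(Y)={7}: no change
Constraint 3 (Y != Z) on D(Y)={7} D(Z)={1}: no change
So after constraint 3: D(Z) = {1}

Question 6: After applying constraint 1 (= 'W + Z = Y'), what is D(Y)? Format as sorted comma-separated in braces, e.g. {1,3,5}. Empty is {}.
Constraint 1 (W + Z = Y) on D(W)={3,6,7,8} D(Z)={1,3,6,7} D(Y)={1,5,7}: W {3,6,7,8}->{6}; Z {1,3,6,7}->{1}; Y {1,5,7}->{7}
So after constraint 1: D(Y) = {7}

Answer: {7}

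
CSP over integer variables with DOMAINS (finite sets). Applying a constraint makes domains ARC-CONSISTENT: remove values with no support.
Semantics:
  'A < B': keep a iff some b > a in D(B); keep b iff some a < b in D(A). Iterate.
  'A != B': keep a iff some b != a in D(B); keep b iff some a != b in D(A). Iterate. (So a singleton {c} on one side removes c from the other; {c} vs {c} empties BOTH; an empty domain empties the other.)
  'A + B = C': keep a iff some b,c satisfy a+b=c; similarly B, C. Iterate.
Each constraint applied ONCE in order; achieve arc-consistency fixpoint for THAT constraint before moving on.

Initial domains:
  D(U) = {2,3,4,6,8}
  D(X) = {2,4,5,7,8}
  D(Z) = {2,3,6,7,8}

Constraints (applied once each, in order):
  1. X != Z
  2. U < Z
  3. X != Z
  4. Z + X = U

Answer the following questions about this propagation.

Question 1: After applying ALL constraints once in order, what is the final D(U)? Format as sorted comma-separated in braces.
Constraint 1 (X != Z) on D(X)={2,4,5,7,8} D(Z)={2,3,6,7,8}: no change
Constraint 2 (U < Z) on D(U)={2,3,4,6,8} D(Z)={2,3,6,7,8}: U {2,3,4,6,8}->{2,3,4,6}; Z {2,3,6,7,8}->{3,6,7,8}
Constraint 3 (X != Z) on D(X)={2,4,5,7,8} D(Z)={3,6,7,8}: no change
Constraint 4 (Z + X = U) on D(Z)={3,6,7,8} D(X)={2,4,5,7,8} D(U)={2,3,4,6}: Z {3,6,7,8}->{}; X {2,4,5,7,8}->{}; U {2,3,4,6}->{}
So after all 4 constraints: D(U) = {}

Answer: {}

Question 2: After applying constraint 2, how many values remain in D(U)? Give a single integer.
Constraint 1 (X != Z) on D(X)={2,4,5,7,8} D(Z)={2,3,6,7,8}: no change
Constraint 2 (U < Z) on D(U)={2,3,4,6,8} D(Z)={2,3,6,7,8}: U {2,3,4,6,8}->{2,3,4,6}; Z {2,3,6,7,8}->{3,6,7,8}
So after constraint 2: D(U)={2,3,4,6}, size = 4

Answer: 4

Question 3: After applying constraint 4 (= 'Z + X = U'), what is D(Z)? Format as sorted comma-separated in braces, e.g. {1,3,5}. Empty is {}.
Answer: {}

Derivation:
Constraint 1 (X != Z) on D(X)={2,4,5,7,8} D(Z)={2,3,6,7,8}: no change
Constraint 2 (U < Z) on D(U)={2,3,4,6,8} D(Z)={2,3,6,7,8}: U {2,3,4,6,8}->{2,3,4,6}; Z {2,3,6,7,8}->{3,6,7,8}
Constraint 3 (X != Z) on D(X)={2,4,5,7,8} D(Z)={3,6,7,8}: no change
Constraint 4 (Z + X = U) on D(Z)={3,6,7,8} D(X)={2,4,5,7,8} D(U)={2,3,4,6}: Z {3,6,7,8}->{}; X {2,4,5,7,8}->{}; U {2,3,4,6}->{}
So after constraint 4: D(Z) = {}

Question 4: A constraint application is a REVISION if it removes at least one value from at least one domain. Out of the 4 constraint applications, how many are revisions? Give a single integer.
Answer: 2

Derivation:
Constraint 1 (X != Z) on D(X)={2,4,5,7,8} D(Z)={2,3,6,7,8}: no change => not a revision
Constraint 2 (U < Z) on D(U)={2,3,4,6,8} D(Z)={2,3,6,7,8}: U {2,3,4,6,8}->{2,3,4,6}; Z {2,3,6,7,8}->{3,6,7,8} => REVISION
Constraint 3 (X != Z) on D(X)={2,4,5,7,8} D(Z)={3,6,7,8}: no change => not a revision
Constraint 4 (Z + X = U) on D(Z)={3,6,7,8} D(X)={2,4,5,7,8} D(U)={2,3,4,6}: Z {3,6,7,8}->{}; X {2,4,5,7,8}->{}; U {2,3,4,6}->{} => REVISION
Total revisions = 2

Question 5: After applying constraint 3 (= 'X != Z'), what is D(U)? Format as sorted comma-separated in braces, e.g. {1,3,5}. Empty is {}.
Answer: {2,3,4,6}

Derivation:
Constraint 1 (X != Z) on D(X)={2,4,5,7,8} D(Z)={2,3,6,7,8}: no change
Constraint 2 (U < Z) on D(U)={2,3,4,6,8} D(Z)={2,3,6,7,8}: U {2,3,4,6,8}->{2,3,4,6}; Z {2,3,6,7,8}->{3,6,7,8}
Constraint 3 (X != Z) on D(X)={2,4,5,7,8} D(Z)={3,6,7,8}: no change
So after constraint 3: D(U) = {2,3,4,6}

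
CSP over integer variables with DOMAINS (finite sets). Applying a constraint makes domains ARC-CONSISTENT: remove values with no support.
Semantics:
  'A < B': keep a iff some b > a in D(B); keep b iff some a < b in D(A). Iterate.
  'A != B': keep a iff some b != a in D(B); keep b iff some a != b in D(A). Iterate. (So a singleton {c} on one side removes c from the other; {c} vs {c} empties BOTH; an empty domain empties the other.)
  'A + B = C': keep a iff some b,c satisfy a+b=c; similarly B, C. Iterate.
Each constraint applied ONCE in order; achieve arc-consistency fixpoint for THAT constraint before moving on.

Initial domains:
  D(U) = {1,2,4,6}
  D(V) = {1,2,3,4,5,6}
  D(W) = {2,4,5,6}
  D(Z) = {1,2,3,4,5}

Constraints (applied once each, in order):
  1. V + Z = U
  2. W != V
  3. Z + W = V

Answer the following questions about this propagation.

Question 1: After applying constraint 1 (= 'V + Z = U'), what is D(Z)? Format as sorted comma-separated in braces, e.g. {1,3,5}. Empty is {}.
Constraint 1 (V + Z = U) on D(V)={1,2,3,4,5,6} D(Z)={1,2,3,4,5} D(U)={1,2,4,6}: V {1,2,3,4,5,6}->{1,2,3,4,5}; U {1,2,4,6}->{2,4,6}
So after constraint 1: D(Z) = {1,2,3,4,5}

Answer: {1,2,3,4,5}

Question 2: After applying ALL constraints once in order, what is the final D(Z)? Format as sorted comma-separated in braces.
Constraint 1 (V + Z = U) on D(V)={1,2,3,4,5,6} D(Z)={1,2,3,4,5} D(U)={1,2,4,6}: V {1,2,3,4,5,6}->{1,2,3,4,5}; U {1,2,4,6}->{2,4,6}
Constraint 2 (W != V) on D(W)={2,4,5,6} D(V)={1,2,3,4,5}: no change
Constraint 3 (Z + W = V) on D(Z)={1,2,3,4,5} D(W)={2,4,5,6} D(V)={1,2,3,4,5}: Z {1,2,3,4,5}->{1,2,3}; W {2,4,5,6}->{2,4}; V {1,2,3,4,5}->{3,4,5}
So after all 3 constraints: D(Z) = {1,2,3}

Answer: {1,2,3}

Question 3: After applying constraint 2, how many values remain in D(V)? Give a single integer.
Constraint 1 (V + Z = U) on D(V)={1,2,3,4,5,6} D(Z)={1,2,3,4,5} D(U)={1,2,4,6}: V {1,2,3,4,5,6}->{1,2,3,4,5}; U {1,2,4,6}->{2,4,6}
Constraint 2 (W != V) on D(W)={2,4,5,6} D(V)={1,2,3,4,5}: no change
So after constraint 2: D(V)={1,2,3,4,5}, size = 5

Answer: 5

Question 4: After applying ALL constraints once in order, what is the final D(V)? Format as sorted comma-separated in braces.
Constraint 1 (V + Z = U) on D(V)={1,2,3,4,5,6} D(Z)={1,2,3,4,5} D(U)={1,2,4,6}: V {1,2,3,4,5,6}->{1,2,3,4,5}; U {1,2,4,6}->{2,4,6}
Constraint 2 (W != V) on D(W)={2,4,5,6} D(V)={1,2,3,4,5}: no change
Constraint 3 (Z + W = V) on D(Z)={1,2,3,4,5} D(W)={2,4,5,6} D(V)={1,2,3,4,5}: Z {1,2,3,4,5}->{1,2,3}; W {2,4,5,6}->{2,4}; V {1,2,3,4,5}->{3,4,5}
So after all 3 constraints: D(V) = {3,4,5}

Answer: {3,4,5}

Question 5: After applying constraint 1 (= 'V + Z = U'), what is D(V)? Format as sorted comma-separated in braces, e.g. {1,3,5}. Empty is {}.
Answer: {1,2,3,4,5}

Derivation:
Constraint 1 (V + Z = U) on D(V)={1,2,3,4,5,6} D(Z)={1,2,3,4,5} D(U)={1,2,4,6}: V {1,2,3,4,5,6}->{1,2,3,4,5}; U {1,2,4,6}->{2,4,6}
So after constraint 1: D(V) = {1,2,3,4,5}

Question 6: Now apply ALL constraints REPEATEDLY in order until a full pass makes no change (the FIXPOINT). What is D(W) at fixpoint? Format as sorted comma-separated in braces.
Answer: {2,4}

Derivation:
pass 0 (initial): D(W)={2,4,5,6}
pass 1: U {1,2,4,6}->{2,4,6}; V {1,2,3,4,5,6}->{3,4,5}; W {2,4,5,6}->{2,4}; Z {1,2,3,4,5}->{1,2,3}
pass 2: U {2,4,6}->{4,6}
pass 3: no change
Fixpoint after 3 passes: D(W) = {2,4}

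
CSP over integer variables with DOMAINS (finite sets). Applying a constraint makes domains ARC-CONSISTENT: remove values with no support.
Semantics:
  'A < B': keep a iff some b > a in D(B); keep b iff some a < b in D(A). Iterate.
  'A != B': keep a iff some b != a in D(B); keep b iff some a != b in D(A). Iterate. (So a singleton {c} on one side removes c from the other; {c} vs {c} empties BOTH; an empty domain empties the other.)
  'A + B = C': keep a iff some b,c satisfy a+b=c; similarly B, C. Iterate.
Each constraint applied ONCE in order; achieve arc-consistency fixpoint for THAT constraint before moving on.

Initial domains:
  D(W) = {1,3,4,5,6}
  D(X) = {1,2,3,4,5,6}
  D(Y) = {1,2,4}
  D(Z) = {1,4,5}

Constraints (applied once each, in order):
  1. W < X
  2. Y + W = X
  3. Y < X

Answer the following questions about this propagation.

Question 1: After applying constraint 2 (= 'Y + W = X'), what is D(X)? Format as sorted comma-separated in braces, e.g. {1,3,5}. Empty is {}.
Constraint 1 (W < X) on D(W)={1,3,4,5,6} D(X)={1,2,3,4,5,6}: W {1,3,4,5,6}->{1,3,4,5}; X {1,2,3,4,5,6}->{2,3,4,5,6}
Constraint 2 (Y + W = X) on D(Y)={1,2,4} D(W)={1,3,4,5} D(X)={2,3,4,5,6}: no change
So after constraint 2: D(X) = {2,3,4,5,6}

Answer: {2,3,4,5,6}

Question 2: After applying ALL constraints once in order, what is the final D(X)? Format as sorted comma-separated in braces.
Constraint 1 (W < X) on D(W)={1,3,4,5,6} D(X)={1,2,3,4,5,6}: W {1,3,4,5,6}->{1,3,4,5}; X {1,2,3,4,5,6}->{2,3,4,5,6}
Constraint 2 (Y + W = X) on D(Y)={1,2,4} D(W)={1,3,4,5} D(X)={2,3,4,5,6}: no change
Constraint 3 (Y < X) on D(Y)={1,2,4} D(X)={2,3,4,5,6}: no change
So after all 3 constraints: D(X) = {2,3,4,5,6}

Answer: {2,3,4,5,6}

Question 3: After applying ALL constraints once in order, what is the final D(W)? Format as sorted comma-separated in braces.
Answer: {1,3,4,5}

Derivation:
Constraint 1 (W < X) on D(W)={1,3,4,5,6} D(X)={1,2,3,4,5,6}: W {1,3,4,5,6}->{1,3,4,5}; X {1,2,3,4,5,6}->{2,3,4,5,6}
Constraint 2 (Y + W = X) on D(Y)={1,2,4} D(W)={1,3,4,5} D(X)={2,3,4,5,6}: no change
Constraint 3 (Y < X) on D(Y)={1,2,4} D(X)={2,3,4,5,6}: no change
So after all 3 constraints: D(W) = {1,3,4,5}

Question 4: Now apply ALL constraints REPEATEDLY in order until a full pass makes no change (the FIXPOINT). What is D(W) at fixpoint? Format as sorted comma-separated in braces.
Answer: {1,3,4,5}

Derivation:
pass 0 (initial): D(W)={1,3,4,5,6}
pass 1: W {1,3,4,5,6}->{1,3,4,5}; X {1,2,3,4,5,6}->{2,3,4,5,6}
pass 2: no change
Fixpoint after 2 passes: D(W) = {1,3,4,5}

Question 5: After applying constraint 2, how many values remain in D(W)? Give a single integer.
Constraint 1 (W < X) on D(W)={1,3,4,5,6} D(X)={1,2,3,4,5,6}: W {1,3,4,5,6}->{1,3,4,5}; X {1,2,3,4,5,6}->{2,3,4,5,6}
Constraint 2 (Y + W = X) on D(Y)={1,2,4} D(W)={1,3,4,5} D(X)={2,3,4,5,6}: no change
So after constraint 2: D(W)={1,3,4,5}, size = 4

Answer: 4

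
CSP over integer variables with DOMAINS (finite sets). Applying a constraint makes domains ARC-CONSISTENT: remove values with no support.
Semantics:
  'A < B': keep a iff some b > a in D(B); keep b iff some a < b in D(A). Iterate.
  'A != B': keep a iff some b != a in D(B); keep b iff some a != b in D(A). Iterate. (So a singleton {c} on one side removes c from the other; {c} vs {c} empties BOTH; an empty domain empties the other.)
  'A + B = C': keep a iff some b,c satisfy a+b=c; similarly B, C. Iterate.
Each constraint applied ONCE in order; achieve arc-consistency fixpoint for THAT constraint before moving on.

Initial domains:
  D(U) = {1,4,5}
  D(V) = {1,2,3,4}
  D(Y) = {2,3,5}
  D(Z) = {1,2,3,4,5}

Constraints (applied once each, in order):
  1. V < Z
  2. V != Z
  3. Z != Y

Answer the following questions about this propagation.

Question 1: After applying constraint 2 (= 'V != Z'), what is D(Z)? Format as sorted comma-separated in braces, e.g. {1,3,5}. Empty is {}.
Answer: {2,3,4,5}

Derivation:
Constraint 1 (V < Z) on D(V)={1,2,3,4} D(Z)={1,2,3,4,5}: Z {1,2,3,4,5}->{2,3,4,5}
Constraint 2 (V != Z) on D(V)={1,2,3,4} D(Z)={2,3,4,5}: no change
So after constraint 2: D(Z) = {2,3,4,5}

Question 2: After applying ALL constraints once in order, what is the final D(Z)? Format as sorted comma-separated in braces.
Answer: {2,3,4,5}

Derivation:
Constraint 1 (V < Z) on D(V)={1,2,3,4} D(Z)={1,2,3,4,5}: Z {1,2,3,4,5}->{2,3,4,5}
Constraint 2 (V != Z) on D(V)={1,2,3,4} D(Z)={2,3,4,5}: no change
Constraint 3 (Z != Y) on D(Z)={2,3,4,5} D(Y)={2,3,5}: no change
So after all 3 constraints: D(Z) = {2,3,4,5}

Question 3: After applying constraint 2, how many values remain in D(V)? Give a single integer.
Answer: 4

Derivation:
Constraint 1 (V < Z) on D(V)={1,2,3,4} D(Z)={1,2,3,4,5}: Z {1,2,3,4,5}->{2,3,4,5}
Constraint 2 (V != Z) on D(V)={1,2,3,4} D(Z)={2,3,4,5}: no change
So after constraint 2: D(V)={1,2,3,4}, size = 4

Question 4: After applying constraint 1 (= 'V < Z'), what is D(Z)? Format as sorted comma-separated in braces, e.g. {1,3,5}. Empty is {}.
Answer: {2,3,4,5}

Derivation:
Constraint 1 (V < Z) on D(V)={1,2,3,4} D(Z)={1,2,3,4,5}: Z {1,2,3,4,5}->{2,3,4,5}
So after constraint 1: D(Z) = {2,3,4,5}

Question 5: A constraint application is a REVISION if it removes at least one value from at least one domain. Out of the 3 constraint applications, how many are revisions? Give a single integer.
Constraint 1 (V < Z) on D(V)={1,2,3,4} D(Z)={1,2,3,4,5}: Z {1,2,3,4,5}->{2,3,4,5} => REVISION
Constraint 2 (V != Z) on D(V)={1,2,3,4} D(Z)={2,3,4,5}: no change => not a revision
Constraint 3 (Z != Y) on D(Z)={2,3,4,5} D(Y)={2,3,5}: no change => not a revision
Total revisions = 1

Answer: 1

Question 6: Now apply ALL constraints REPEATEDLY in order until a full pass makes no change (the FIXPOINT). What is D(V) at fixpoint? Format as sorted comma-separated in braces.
Answer: {1,2,3,4}

Derivation:
pass 0 (initial): D(V)={1,2,3,4}
pass 1: Z {1,2,3,4,5}->{2,3,4,5}
pass 2: no change
Fixpoint after 2 passes: D(V) = {1,2,3,4}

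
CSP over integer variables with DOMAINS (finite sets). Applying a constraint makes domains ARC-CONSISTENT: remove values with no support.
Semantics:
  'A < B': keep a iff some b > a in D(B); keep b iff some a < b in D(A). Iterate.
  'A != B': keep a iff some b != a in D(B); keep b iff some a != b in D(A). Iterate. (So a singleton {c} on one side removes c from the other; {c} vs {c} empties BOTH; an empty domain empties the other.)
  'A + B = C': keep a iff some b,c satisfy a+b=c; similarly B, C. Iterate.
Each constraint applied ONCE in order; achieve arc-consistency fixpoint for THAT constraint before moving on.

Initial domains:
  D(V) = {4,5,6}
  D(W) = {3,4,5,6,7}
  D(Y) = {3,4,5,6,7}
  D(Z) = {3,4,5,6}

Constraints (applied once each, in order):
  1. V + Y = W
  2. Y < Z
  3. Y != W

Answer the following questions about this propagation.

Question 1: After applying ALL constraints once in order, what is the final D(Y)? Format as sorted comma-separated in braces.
Answer: {3}

Derivation:
Constraint 1 (V + Y = W) on D(V)={4,5,6} D(Y)={3,4,5,6,7} D(W)={3,4,5,6,7}: V {4,5,6}->{4}; Y {3,4,5,6,7}->{3}; W {3,4,5,6,7}->{7}
Constraint 2 (Y < Z) on D(Y)={3} D(Z)={3,4,5,6}: Z {3,4,5,6}->{4,5,6}
Constraint 3 (Y != W) on D(Y)={3} D(W)={7}: no change
So after all 3 constraints: D(Y) = {3}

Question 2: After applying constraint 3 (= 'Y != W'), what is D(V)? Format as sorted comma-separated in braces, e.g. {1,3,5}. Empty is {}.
Constraint 1 (V + Y = W) on D(V)={4,5,6} D(Y)={3,4,5,6,7} D(W)={3,4,5,6,7}: V {4,5,6}->{4}; Y {3,4,5,6,7}->{3}; W {3,4,5,6,7}->{7}
Constraint 2 (Y < Z) on D(Y)={3} D(Z)={3,4,5,6}: Z {3,4,5,6}->{4,5,6}
Constraint 3 (Y != W) on D(Y)={3} D(W)={7}: no change
So after constraint 3: D(V) = {4}

Answer: {4}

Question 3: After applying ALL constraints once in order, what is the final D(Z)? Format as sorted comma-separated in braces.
Answer: {4,5,6}

Derivation:
Constraint 1 (V + Y = W) on D(V)={4,5,6} D(Y)={3,4,5,6,7} D(W)={3,4,5,6,7}: V {4,5,6}->{4}; Y {3,4,5,6,7}->{3}; W {3,4,5,6,7}->{7}
Constraint 2 (Y < Z) on D(Y)={3} D(Z)={3,4,5,6}: Z {3,4,5,6}->{4,5,6}
Constraint 3 (Y != W) on D(Y)={3} D(W)={7}: no change
So after all 3 constraints: D(Z) = {4,5,6}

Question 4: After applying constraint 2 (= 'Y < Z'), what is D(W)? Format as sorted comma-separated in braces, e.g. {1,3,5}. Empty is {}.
Constraint 1 (V + Y = W) on D(V)={4,5,6} D(Y)={3,4,5,6,7} D(W)={3,4,5,6,7}: V {4,5,6}->{4}; Y {3,4,5,6,7}->{3}; W {3,4,5,6,7}->{7}
Constraint 2 (Y < Z) on D(Y)={3} D(Z)={3,4,5,6}: Z {3,4,5,6}->{4,5,6}
So after constraint 2: D(W) = {7}

Answer: {7}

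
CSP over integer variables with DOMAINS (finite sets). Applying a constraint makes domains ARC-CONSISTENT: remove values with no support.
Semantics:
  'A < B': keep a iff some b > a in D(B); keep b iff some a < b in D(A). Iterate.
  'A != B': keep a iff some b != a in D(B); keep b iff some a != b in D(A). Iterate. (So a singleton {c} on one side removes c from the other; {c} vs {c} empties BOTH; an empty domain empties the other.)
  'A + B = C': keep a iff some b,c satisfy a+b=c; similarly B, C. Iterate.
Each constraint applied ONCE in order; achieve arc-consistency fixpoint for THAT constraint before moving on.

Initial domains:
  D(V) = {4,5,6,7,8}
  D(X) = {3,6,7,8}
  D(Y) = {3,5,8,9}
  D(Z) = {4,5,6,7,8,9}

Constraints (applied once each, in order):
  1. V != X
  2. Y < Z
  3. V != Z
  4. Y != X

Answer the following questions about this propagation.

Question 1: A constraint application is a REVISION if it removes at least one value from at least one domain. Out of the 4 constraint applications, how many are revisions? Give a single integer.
Constraint 1 (V != X) on D(V)={4,5,6,7,8} D(X)={3,6,7,8}: no change => not a revision
Constraint 2 (Y < Z) on D(Y)={3,5,8,9} D(Z)={4,5,6,7,8,9}: Y {3,5,8,9}->{3,5,8} => REVISION
Constraint 3 (V != Z) on D(V)={4,5,6,7,8} D(Z)={4,5,6,7,8,9}: no change => not a revision
Constraint 4 (Y != X) on D(Y)={3,5,8} D(X)={3,6,7,8}: no change => not a revision
Total revisions = 1

Answer: 1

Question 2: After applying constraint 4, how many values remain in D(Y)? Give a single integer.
Constraint 1 (V != X) on D(V)={4,5,6,7,8} D(X)={3,6,7,8}: no change
Constraint 2 (Y < Z) on D(Y)={3,5,8,9} D(Z)={4,5,6,7,8,9}: Y {3,5,8,9}->{3,5,8}
Constraint 3 (V != Z) on D(V)={4,5,6,7,8} D(Z)={4,5,6,7,8,9}: no change
Constraint 4 (Y != X) on D(Y)={3,5,8} D(X)={3,6,7,8}: no change
So after constraint 4: D(Y)={3,5,8}, size = 3

Answer: 3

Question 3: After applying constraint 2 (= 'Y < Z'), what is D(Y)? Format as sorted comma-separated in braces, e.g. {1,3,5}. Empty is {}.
Constraint 1 (V != X) on D(V)={4,5,6,7,8} D(X)={3,6,7,8}: no change
Constraint 2 (Y < Z) on D(Y)={3,5,8,9} D(Z)={4,5,6,7,8,9}: Y {3,5,8,9}->{3,5,8}
So after constraint 2: D(Y) = {3,5,8}

Answer: {3,5,8}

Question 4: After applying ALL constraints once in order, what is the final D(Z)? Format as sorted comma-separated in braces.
Answer: {4,5,6,7,8,9}

Derivation:
Constraint 1 (V != X) on D(V)={4,5,6,7,8} D(X)={3,6,7,8}: no change
Constraint 2 (Y < Z) on D(Y)={3,5,8,9} D(Z)={4,5,6,7,8,9}: Y {3,5,8,9}->{3,5,8}
Constraint 3 (V != Z) on D(V)={4,5,6,7,8} D(Z)={4,5,6,7,8,9}: no change
Constraint 4 (Y != X) on D(Y)={3,5,8} D(X)={3,6,7,8}: no change
So after all 4 constraints: D(Z) = {4,5,6,7,8,9}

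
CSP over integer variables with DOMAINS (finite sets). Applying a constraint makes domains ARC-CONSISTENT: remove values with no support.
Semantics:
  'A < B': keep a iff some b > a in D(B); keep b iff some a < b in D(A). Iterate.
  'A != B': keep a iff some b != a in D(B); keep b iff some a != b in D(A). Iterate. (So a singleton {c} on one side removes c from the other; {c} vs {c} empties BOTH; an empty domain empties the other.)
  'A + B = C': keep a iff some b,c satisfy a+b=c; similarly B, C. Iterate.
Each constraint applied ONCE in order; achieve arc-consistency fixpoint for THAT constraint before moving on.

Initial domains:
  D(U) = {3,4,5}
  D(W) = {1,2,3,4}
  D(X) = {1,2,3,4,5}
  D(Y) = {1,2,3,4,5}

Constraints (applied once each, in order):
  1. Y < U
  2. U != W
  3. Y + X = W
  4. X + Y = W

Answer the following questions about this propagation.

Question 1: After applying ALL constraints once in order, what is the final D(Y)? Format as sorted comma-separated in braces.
Answer: {1,2,3}

Derivation:
Constraint 1 (Y < U) on D(Y)={1,2,3,4,5} D(U)={3,4,5}: Y {1,2,3,4,5}->{1,2,3,4}
Constraint 2 (U != W) on D(U)={3,4,5} D(W)={1,2,3,4}: no change
Constraint 3 (Y + X = W) on D(Y)={1,2,3,4} D(X)={1,2,3,4,5} D(W)={1,2,3,4}: Y {1,2,3,4}->{1,2,3}; X {1,2,3,4,5}->{1,2,3}; W {1,2,3,4}->{2,3,4}
Constraint 4 (X + Y = W) on D(X)={1,2,3} D(Y)={1,2,3} D(W)={2,3,4}: no change
So after all 4 constraints: D(Y) = {1,2,3}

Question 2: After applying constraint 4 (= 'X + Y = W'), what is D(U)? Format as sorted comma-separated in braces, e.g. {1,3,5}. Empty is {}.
Constraint 1 (Y < U) on D(Y)={1,2,3,4,5} D(U)={3,4,5}: Y {1,2,3,4,5}->{1,2,3,4}
Constraint 2 (U != W) on D(U)={3,4,5} D(W)={1,2,3,4}: no change
Constraint 3 (Y + X = W) on D(Y)={1,2,3,4} D(X)={1,2,3,4,5} D(W)={1,2,3,4}: Y {1,2,3,4}->{1,2,3}; X {1,2,3,4,5}->{1,2,3}; W {1,2,3,4}->{2,3,4}
Constraint 4 (X + Y = W) on D(X)={1,2,3} D(Y)={1,2,3} D(W)={2,3,4}: no change
So after constraint 4: D(U) = {3,4,5}

Answer: {3,4,5}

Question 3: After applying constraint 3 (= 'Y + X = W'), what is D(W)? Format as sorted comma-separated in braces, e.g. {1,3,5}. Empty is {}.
Constraint 1 (Y < U) on D(Y)={1,2,3,4,5} D(U)={3,4,5}: Y {1,2,3,4,5}->{1,2,3,4}
Constraint 2 (U != W) on D(U)={3,4,5} D(W)={1,2,3,4}: no change
Constraint 3 (Y + X = W) on D(Y)={1,2,3,4} D(X)={1,2,3,4,5} D(W)={1,2,3,4}: Y {1,2,3,4}->{1,2,3}; X {1,2,3,4,5}->{1,2,3}; W {1,2,3,4}->{2,3,4}
So after constraint 3: D(W) = {2,3,4}

Answer: {2,3,4}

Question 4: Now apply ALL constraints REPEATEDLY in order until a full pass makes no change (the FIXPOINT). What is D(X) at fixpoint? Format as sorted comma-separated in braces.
pass 0 (initial): D(X)={1,2,3,4,5}
pass 1: W {1,2,3,4}->{2,3,4}; X {1,2,3,4,5}->{1,2,3}; Y {1,2,3,4,5}->{1,2,3}
pass 2: no change
Fixpoint after 2 passes: D(X) = {1,2,3}

Answer: {1,2,3}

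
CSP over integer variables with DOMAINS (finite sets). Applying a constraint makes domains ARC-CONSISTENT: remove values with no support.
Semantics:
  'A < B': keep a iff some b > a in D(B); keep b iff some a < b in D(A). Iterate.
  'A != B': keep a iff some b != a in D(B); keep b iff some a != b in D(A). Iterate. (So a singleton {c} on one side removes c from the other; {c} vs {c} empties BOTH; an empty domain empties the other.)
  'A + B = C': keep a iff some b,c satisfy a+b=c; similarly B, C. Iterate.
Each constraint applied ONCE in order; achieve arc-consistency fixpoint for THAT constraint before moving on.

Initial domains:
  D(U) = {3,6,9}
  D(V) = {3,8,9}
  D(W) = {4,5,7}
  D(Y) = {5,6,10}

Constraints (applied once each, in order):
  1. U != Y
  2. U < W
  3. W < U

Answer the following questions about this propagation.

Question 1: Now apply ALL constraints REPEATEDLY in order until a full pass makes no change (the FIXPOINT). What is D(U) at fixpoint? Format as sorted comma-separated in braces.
pass 0 (initial): D(U)={3,6,9}
pass 1: U {3,6,9}->{6}; W {4,5,7}->{4,5}
pass 2: U {6}->{}; W {4,5}->{}; Y {5,6,10}->{5,10}
pass 3: Y {5,10}->{}
pass 4: no change
Fixpoint after 4 passes: D(U) = {}

Answer: {}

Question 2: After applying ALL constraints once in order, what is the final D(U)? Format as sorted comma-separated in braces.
Answer: {6}

Derivation:
Constraint 1 (U != Y) on D(U)={3,6,9} D(Y)={5,6,10}: no change
Constraint 2 (U < W) on D(U)={3,6,9} D(W)={4,5,7}: U {3,6,9}->{3,6}
Constraint 3 (W < U) on D(W)={4,5,7} D(U)={3,6}: W {4,5,7}->{4,5}; U {3,6}->{6}
So after all 3 constraints: D(U) = {6}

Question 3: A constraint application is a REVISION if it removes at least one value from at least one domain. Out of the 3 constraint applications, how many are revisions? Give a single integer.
Constraint 1 (U != Y) on D(U)={3,6,9} D(Y)={5,6,10}: no change => not a revision
Constraint 2 (U < W) on D(U)={3,6,9} D(W)={4,5,7}: U {3,6,9}->{3,6} => REVISION
Constraint 3 (W < U) on D(W)={4,5,7} D(U)={3,6}: W {4,5,7}->{4,5}; U {3,6}->{6} => REVISION
Total revisions = 2

Answer: 2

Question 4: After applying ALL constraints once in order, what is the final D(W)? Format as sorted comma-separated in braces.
Answer: {4,5}

Derivation:
Constraint 1 (U != Y) on D(U)={3,6,9} D(Y)={5,6,10}: no change
Constraint 2 (U < W) on D(U)={3,6,9} D(W)={4,5,7}: U {3,6,9}->{3,6}
Constraint 3 (W < U) on D(W)={4,5,7} D(U)={3,6}: W {4,5,7}->{4,5}; U {3,6}->{6}
So after all 3 constraints: D(W) = {4,5}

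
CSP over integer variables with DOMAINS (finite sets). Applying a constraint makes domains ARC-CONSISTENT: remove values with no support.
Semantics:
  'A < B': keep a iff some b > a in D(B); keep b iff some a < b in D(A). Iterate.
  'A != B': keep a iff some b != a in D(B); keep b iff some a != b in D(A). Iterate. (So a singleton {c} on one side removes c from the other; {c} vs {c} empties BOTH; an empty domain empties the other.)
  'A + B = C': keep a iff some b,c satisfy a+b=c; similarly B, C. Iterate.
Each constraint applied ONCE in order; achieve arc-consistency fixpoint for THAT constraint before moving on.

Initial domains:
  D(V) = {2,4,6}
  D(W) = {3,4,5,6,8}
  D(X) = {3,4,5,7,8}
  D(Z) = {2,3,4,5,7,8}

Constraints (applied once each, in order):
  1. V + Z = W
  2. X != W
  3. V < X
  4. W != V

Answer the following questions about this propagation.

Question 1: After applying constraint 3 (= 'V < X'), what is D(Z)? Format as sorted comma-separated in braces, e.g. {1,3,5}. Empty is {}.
Constraint 1 (V + Z = W) on D(V)={2,4,6} D(Z)={2,3,4,5,7,8} D(W)={3,4,5,6,8}: Z {2,3,4,5,7,8}->{2,3,4}; W {3,4,5,6,8}->{4,5,6,8}
Constraint 2 (X != W) on D(X)={3,4,5,7,8} D(W)={4,5,6,8}: no change
Constraint 3 (V < X) on D(V)={2,4,6} D(X)={3,4,5,7,8}: no change
So after constraint 3: D(Z) = {2,3,4}

Answer: {2,3,4}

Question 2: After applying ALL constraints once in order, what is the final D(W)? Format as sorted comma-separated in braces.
Constraint 1 (V + Z = W) on D(V)={2,4,6} D(Z)={2,3,4,5,7,8} D(W)={3,4,5,6,8}: Z {2,3,4,5,7,8}->{2,3,4}; W {3,4,5,6,8}->{4,5,6,8}
Constraint 2 (X != W) on D(X)={3,4,5,7,8} D(W)={4,5,6,8}: no change
Constraint 3 (V < X) on D(V)={2,4,6} D(X)={3,4,5,7,8}: no change
Constraint 4 (W != V) on D(W)={4,5,6,8} D(V)={2,4,6}: no change
So after all 4 constraints: D(W) = {4,5,6,8}

Answer: {4,5,6,8}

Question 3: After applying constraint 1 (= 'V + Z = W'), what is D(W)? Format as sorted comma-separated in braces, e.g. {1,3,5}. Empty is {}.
Constraint 1 (V + Z = W) on D(V)={2,4,6} D(Z)={2,3,4,5,7,8} D(W)={3,4,5,6,8}: Z {2,3,4,5,7,8}->{2,3,4}; W {3,4,5,6,8}->{4,5,6,8}
So after constraint 1: D(W) = {4,5,6,8}

Answer: {4,5,6,8}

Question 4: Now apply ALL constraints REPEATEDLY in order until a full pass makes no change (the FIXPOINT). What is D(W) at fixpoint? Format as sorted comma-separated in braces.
pass 0 (initial): D(W)={3,4,5,6,8}
pass 1: W {3,4,5,6,8}->{4,5,6,8}; Z {2,3,4,5,7,8}->{2,3,4}
pass 2: no change
Fixpoint after 2 passes: D(W) = {4,5,6,8}

Answer: {4,5,6,8}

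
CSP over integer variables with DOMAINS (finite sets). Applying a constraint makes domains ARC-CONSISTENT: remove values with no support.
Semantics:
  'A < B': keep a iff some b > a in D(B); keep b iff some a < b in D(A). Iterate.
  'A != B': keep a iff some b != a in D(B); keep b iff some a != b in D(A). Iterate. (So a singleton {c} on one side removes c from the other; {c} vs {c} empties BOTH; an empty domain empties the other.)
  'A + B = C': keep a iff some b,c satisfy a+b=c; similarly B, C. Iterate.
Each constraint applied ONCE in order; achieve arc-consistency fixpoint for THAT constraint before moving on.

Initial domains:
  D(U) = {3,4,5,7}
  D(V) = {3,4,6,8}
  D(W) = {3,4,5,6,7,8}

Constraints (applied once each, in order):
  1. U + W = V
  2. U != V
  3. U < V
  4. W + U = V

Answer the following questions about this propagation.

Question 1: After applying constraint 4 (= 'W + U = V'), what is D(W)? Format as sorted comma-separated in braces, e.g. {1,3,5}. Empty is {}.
Answer: {3,4,5}

Derivation:
Constraint 1 (U + W = V) on D(U)={3,4,5,7} D(W)={3,4,5,6,7,8} D(V)={3,4,6,8}: U {3,4,5,7}->{3,4,5}; W {3,4,5,6,7,8}->{3,4,5}; V {3,4,6,8}->{6,8}
Constraint 2 (U != V) on D(U)={3,4,5} D(V)={6,8}: no change
Constraint 3 (U < V) on D(U)={3,4,5} D(V)={6,8}: no change
Constraint 4 (W + U = V) on D(W)={3,4,5} D(U)={3,4,5} D(V)={6,8}: no change
So after constraint 4: D(W) = {3,4,5}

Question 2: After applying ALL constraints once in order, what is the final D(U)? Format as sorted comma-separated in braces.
Constraint 1 (U + W = V) on D(U)={3,4,5,7} D(W)={3,4,5,6,7,8} D(V)={3,4,6,8}: U {3,4,5,7}->{3,4,5}; W {3,4,5,6,7,8}->{3,4,5}; V {3,4,6,8}->{6,8}
Constraint 2 (U != V) on D(U)={3,4,5} D(V)={6,8}: no change
Constraint 3 (U < V) on D(U)={3,4,5} D(V)={6,8}: no change
Constraint 4 (W + U = V) on D(W)={3,4,5} D(U)={3,4,5} D(V)={6,8}: no change
So after all 4 constraints: D(U) = {3,4,5}

Answer: {3,4,5}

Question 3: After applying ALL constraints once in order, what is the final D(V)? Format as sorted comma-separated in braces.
Constraint 1 (U + W = V) on D(U)={3,4,5,7} D(W)={3,4,5,6,7,8} D(V)={3,4,6,8}: U {3,4,5,7}->{3,4,5}; W {3,4,5,6,7,8}->{3,4,5}; V {3,4,6,8}->{6,8}
Constraint 2 (U != V) on D(U)={3,4,5} D(V)={6,8}: no change
Constraint 3 (U < V) on D(U)={3,4,5} D(V)={6,8}: no change
Constraint 4 (W + U = V) on D(W)={3,4,5} D(U)={3,4,5} D(V)={6,8}: no change
So after all 4 constraints: D(V) = {6,8}

Answer: {6,8}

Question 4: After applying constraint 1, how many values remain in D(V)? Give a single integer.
Constraint 1 (U + W = V) on D(U)={3,4,5,7} D(W)={3,4,5,6,7,8} D(V)={3,4,6,8}: U {3,4,5,7}->{3,4,5}; W {3,4,5,6,7,8}->{3,4,5}; V {3,4,6,8}->{6,8}
So after constraint 1: D(V)={6,8}, size = 2

Answer: 2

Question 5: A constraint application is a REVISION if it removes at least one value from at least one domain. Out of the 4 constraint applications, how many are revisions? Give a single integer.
Constraint 1 (U + W = V) on D(U)={3,4,5,7} D(W)={3,4,5,6,7,8} D(V)={3,4,6,8}: U {3,4,5,7}->{3,4,5}; W {3,4,5,6,7,8}->{3,4,5}; V {3,4,6,8}->{6,8} => REVISION
Constraint 2 (U != V) on D(U)={3,4,5} D(V)={6,8}: no change => not a revision
Constraint 3 (U < V) on D(U)={3,4,5} D(V)={6,8}: no change => not a revision
Constraint 4 (W + U = V) on D(W)={3,4,5} D(U)={3,4,5} D(V)={6,8}: no change => not a revision
Total revisions = 1

Answer: 1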